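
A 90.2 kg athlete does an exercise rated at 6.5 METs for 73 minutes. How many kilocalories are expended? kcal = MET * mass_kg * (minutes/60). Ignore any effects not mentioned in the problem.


kcal = MET * mass * time_hr
Convert time: 73 min = 1.2167 hr
kcal = 6.5 * 90.2 * 1.2167
kcal = 713.3317 kcal

713.3317 kcal


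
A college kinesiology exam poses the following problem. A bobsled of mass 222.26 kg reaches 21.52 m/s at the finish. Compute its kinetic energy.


KE = 0.5 * m * v^2
KE = 0.5 * 222.26 * 21.52^2
KE = 0.5 * 222.26 * 463.1104 = 51465.4588 J

51465.4588 J


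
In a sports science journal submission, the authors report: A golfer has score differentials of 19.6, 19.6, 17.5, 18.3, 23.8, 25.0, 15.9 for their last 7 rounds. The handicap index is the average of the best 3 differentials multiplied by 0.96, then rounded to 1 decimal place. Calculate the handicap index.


All differentials: 19.6, 19.6, 17.5, 18.3, 23.8, 25.0, 15.9
Sorted: 15.9, 17.5, 18.3, 19.6, 19.6, 23.8, 25.0
Best 3: 15.9, 17.5, 18.3
Average of best = 51.7 / 3 = 17.2333
Raw index = 17.2333 * 0.96 = 16.544
Handicap index = round(16.544, 1) = 16.5

16.5


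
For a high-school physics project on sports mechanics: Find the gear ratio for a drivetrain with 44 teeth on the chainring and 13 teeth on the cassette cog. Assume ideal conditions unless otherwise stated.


GR = front_teeth / rear_teeth
GR = 44 / 13
GR = 3.3846

3.3846


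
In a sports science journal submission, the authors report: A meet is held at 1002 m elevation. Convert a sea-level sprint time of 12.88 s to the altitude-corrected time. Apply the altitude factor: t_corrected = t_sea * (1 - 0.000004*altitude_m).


Correction factor = 1 - 0.000004 * 1002 = 0.995992
t_corrected = t_sea * factor = 12.88 * 0.995992
t_corrected = 12.8284 s

12.8284 s


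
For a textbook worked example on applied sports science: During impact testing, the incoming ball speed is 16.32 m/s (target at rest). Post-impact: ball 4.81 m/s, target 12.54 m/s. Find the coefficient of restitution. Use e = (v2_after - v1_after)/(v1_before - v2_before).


e = (v2_after - v1_after) / (v1_before - v2_before)
Numerator = 12.54 - 4.81 = 7.73
Denominator = 16.32 - 0 = 16.32
e = 7.73 / 16.32 = 0.4737

0.4737


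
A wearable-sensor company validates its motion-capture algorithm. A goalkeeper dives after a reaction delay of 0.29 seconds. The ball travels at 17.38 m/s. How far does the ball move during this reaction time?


d = v * t
d = 17.38 * 0.29
d = 5.0402 m

5.0402 m


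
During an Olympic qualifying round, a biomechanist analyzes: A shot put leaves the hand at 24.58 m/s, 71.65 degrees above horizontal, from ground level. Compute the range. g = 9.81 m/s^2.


R = v^2 * sin(2*theta) / g
Convert angle to radians: theta = 71.65 deg = 1.2505 rad
sin(2*theta) = sin(2.5011) = 0.5976
R = 24.58^2 * 0.5976 / 9.81
R = 604.1764 * 0.5976 / 9.81 = 36.8064 m

36.8064 m


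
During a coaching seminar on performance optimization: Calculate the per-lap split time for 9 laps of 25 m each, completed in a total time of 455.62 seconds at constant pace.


Split time = total_time / n_laps = 455.62 / 9
Split time = 50.6244 s per lap

50.6244 s


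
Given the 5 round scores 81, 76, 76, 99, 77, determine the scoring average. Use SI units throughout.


Average = sum / n
Sum = 409
Average = 409 / 5 = 81.8

81.8


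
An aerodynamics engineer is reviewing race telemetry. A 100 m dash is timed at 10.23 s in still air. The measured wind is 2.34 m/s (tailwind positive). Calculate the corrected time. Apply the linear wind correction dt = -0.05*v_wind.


dt = -0.05 * v_wind = -0.05 * 2.34 = -0.117 s
t_corrected = t_still + dt = 10.23 + (-0.117)
t_corrected = 10.113 s

10.113 s


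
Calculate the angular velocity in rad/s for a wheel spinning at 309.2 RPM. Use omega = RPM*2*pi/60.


omega = RPM * 2 * pi / 60
omega = 309.2 * 2 * 3.14159 / 60
omega = 1942.7609 / 60 = 32.3793 rad/s

32.3793 rad/s


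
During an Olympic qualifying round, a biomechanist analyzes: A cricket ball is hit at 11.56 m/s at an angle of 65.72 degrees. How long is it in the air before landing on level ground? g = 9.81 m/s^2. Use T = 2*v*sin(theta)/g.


T = 2*v*sin(theta)/g
sin(theta) = sin(65.72 deg) = 0.9115
T = 2*11.56*0.9115 / 9.81
T = 21.075 / 9.81 = 2.1483 s

2.1483 s


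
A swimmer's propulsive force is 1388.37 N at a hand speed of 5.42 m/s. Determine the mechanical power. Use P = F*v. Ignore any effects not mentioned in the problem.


P = F * v
P = 1388.37 * 5.42
P = 7524.9654 W

7524.9654 W


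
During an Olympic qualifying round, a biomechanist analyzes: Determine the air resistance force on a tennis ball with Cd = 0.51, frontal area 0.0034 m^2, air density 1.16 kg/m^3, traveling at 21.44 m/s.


Fd = 0.5 * Cd * rho * A * v^2
Fd = 0.5 * 0.51 * 1.16 * 0.0034 * 21.44^2
v^2 = 459.6736
Fd = 0.5 * 0.51 * 1.16 * 0.0034 * 459.6736 = 0.4623 N

0.4623 N


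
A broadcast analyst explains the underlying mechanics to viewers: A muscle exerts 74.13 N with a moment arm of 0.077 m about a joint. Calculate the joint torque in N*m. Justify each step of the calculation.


tau = F * d
tau = 74.13 * 0.077
tau = 5.708 N*m

5.708 N*m


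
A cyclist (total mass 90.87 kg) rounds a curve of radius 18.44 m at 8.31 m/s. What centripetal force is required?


Fc = m * v^2 / r
v^2 = 8.31^2 = 69.0561
Fc = 90.87 * 69.0561 / 18.44
Fc = 6275.1278 / 18.44 = 340.2998 N

340.2998 N


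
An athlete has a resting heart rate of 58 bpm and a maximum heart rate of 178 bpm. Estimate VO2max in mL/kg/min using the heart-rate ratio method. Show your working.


VO2max = 15.3 * HRmax / HRrest
VO2max = 15.3 * 178 / 58
VO2max = 2723.4 / 58 = 46.9552 mL/kg/min

46.9552 mL/kg/min


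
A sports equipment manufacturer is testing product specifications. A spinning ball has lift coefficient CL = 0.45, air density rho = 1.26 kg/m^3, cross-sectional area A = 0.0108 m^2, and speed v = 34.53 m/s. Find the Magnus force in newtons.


FM = 0.5 * CL * rho * A * v^2
FM = 0.5 * 0.45 * 1.26 * 0.0108 * 34.53^2
v^2 = 1192.3209
FM = 0.5 * 0.45 * 1.26 * 0.0108 * 1192.3209 = 3.6506 N

3.6506 N


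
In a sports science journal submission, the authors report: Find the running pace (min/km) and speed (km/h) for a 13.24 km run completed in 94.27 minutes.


Pace = time / distance = 94.27 min / 13.24 km = 7.1201 min/km
Speed = distance / time_in_hours = 13.24 / 1.5712 hr
Speed = 8.4269 km/h

7.1201 min/km, 8.4269 km/h


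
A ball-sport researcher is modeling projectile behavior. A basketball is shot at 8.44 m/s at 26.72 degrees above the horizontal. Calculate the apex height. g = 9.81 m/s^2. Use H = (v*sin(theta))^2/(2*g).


H = (v*sin(theta))^2 / (2*g)
vy = v*sin(theta) = 8.44 * sin(26.72 deg) = 3.7949 m/s
H = vy^2 / (2*g) = 14.4011 / (2*9.81)
H = 14.4011 / 19.62 = 0.734 m

0.734 m


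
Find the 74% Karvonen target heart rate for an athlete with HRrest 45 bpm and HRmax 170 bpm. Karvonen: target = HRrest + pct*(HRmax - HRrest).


Target = HRrest + pct*(HRmax - HRrest)
Heart rate reserve = HRmax - HRrest = 170 - 45 = 125 bpm
Fraction = 74% = 0.74
Target = 45 + 0.74 * 125
Target = 45 + 92.5 = 137.5 bpm

137.5 bpm


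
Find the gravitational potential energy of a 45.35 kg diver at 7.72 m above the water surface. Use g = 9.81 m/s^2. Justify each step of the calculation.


PE = m * g * h
PE = 45.35 * 9.81 * 7.72
PE = 444.8835 * 7.72 = 3434.5006 J

3434.5006 J


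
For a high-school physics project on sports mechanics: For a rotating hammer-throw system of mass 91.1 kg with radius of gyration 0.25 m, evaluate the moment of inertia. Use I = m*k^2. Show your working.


I = m * k^2
I = 91.1 * 0.25^2
I = 91.1 * 0.0625 = 5.6937 kg*m^2

5.6937 kg*m^2


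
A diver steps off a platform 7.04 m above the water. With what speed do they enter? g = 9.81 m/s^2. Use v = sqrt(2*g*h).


v = sqrt(2 * g * h)
v = sqrt(2 * 9.81 * 7.04)
v = sqrt(138.1248) = 11.7527 m/s

11.7527 m/s


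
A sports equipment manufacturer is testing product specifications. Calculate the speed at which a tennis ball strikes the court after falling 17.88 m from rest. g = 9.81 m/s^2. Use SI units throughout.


v = sqrt(2 * g * h)
v = sqrt(2 * 9.81 * 17.88)
v = sqrt(350.8056) = 18.7298 m/s

18.7298 m/s


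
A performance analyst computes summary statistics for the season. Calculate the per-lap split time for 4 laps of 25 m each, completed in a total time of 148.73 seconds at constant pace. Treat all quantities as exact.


Split time = total_time / n_laps = 148.73 / 4
Split time = 37.1825 s per lap

37.1825 s


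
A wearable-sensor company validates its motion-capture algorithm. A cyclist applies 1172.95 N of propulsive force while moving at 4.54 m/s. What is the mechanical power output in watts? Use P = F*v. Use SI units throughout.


P = F * v
P = 1172.95 * 4.54
P = 5325.193 W

5325.193 W


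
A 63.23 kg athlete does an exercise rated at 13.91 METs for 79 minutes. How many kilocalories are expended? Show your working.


kcal = MET * mass * time_hr
Convert time: 79 min = 1.3167 hr
kcal = 13.91 * 63.23 * 1.3167
kcal = 1158.0469 kcal

1158.0469 kcal


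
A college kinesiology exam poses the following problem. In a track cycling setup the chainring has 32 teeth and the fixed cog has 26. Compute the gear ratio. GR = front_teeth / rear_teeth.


GR = front_teeth / rear_teeth
GR = 32 / 26
GR = 1.2308

1.2308


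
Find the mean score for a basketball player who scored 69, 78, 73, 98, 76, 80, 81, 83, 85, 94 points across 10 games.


Average = sum / n
Sum = 817
Average = 817 / 10 = 81.7

81.7


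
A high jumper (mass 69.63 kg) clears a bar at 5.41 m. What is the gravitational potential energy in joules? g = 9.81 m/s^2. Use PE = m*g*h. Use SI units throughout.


PE = m * g * h
PE = 69.63 * 9.81 * 5.41
PE = 683.0703 * 5.41 = 3695.4103 J

3695.4103 J


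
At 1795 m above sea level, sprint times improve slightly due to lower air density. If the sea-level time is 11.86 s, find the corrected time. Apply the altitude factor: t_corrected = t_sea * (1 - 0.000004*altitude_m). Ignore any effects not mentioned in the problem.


Correction factor = 1 - 0.000004 * 1795 = 0.99282
t_corrected = t_sea * factor = 11.86 * 0.99282
t_corrected = 11.7748 s

11.7748 s


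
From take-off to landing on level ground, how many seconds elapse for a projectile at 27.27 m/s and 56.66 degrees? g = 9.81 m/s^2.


T = 2*v*sin(theta)/g
sin(theta) = sin(56.66 deg) = 0.8354
T = 2*27.27*0.8354 / 9.81
T = 45.564 / 9.81 = 4.6447 s

4.6447 s


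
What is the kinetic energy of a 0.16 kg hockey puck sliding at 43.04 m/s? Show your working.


KE = 0.5 * m * v^2
KE = 0.5 * 0.16 * 43.04^2
KE = 0.5 * 0.16 * 1852.4416 = 148.1953 J

148.1953 J


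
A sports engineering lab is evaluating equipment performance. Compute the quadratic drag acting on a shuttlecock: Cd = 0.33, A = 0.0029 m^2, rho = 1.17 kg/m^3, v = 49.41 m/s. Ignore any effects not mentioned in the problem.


Fd = 0.5 * Cd * rho * A * v^2
Fd = 0.5 * 0.33 * 1.17 * 0.0029 * 49.41^2
v^2 = 2441.3481
Fd = 0.5 * 0.33 * 1.17 * 0.0029 * 2441.3481 = 1.3668 N

1.3668 N


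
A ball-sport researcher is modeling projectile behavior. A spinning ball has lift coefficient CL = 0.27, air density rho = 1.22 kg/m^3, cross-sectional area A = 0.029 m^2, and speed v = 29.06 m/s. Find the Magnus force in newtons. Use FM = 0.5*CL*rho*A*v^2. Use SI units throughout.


FM = 0.5 * CL * rho * A * v^2
FM = 0.5 * 0.27 * 1.22 * 0.029 * 29.06^2
v^2 = 844.4836
FM = 0.5 * 0.27 * 1.22 * 0.029 * 844.4836 = 4.0335 N

4.0335 N


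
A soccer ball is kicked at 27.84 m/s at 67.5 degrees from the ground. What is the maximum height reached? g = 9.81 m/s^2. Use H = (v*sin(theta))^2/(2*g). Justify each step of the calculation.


H = (v*sin(theta))^2 / (2*g)
vy = v*sin(theta) = 27.84 * sin(67.5 deg) = 25.7208 m/s
H = vy^2 / (2*g) = 661.5599 / (2*9.81)
H = 661.5599 / 19.62 = 33.7186 m

33.7186 m


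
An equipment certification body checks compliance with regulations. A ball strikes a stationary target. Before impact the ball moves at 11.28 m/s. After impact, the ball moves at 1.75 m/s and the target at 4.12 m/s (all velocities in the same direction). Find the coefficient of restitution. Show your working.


e = (v2_after - v1_after) / (v1_before - v2_before)
Numerator = 4.12 - 1.75 = 2.37
Denominator = 11.28 - 0 = 11.28
e = 2.37 / 11.28 = 0.2101

0.2101


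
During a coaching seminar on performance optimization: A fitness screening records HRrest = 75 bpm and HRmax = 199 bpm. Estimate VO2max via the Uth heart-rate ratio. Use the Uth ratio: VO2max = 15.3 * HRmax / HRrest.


VO2max = 15.3 * HRmax / HRrest
VO2max = 15.3 * 199 / 75
VO2max = 3044.7 / 75 = 40.596 mL/kg/min

40.596 mL/kg/min


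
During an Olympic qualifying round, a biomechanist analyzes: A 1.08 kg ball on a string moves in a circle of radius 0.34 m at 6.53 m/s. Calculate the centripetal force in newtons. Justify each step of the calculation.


Fc = m * v^2 / r
v^2 = 6.53^2 = 42.6409
Fc = 1.08 * 42.6409 / 0.34
Fc = 46.0522 / 0.34 = 135.4476 N

135.4476 N


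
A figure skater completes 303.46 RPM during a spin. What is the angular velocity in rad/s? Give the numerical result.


omega = RPM * 2 * pi / 60
omega = 303.46 * 2 * 3.14159 / 60
omega = 1906.6954 / 60 = 31.7783 rad/s

31.7783 rad/s


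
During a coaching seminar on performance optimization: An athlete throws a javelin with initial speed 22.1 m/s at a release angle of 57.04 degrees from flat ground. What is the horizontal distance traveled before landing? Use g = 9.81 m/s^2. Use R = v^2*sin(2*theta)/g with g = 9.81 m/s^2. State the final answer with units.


R = v^2 * sin(2*theta) / g
Convert angle to radians: theta = 57.04 deg = 0.9955 rad
sin(2*theta) = sin(1.9911) = 0.913
R = 22.1^2 * 0.913 / 9.81
R = 488.41 * 0.913 / 9.81 = 45.4543 m

45.4543 m


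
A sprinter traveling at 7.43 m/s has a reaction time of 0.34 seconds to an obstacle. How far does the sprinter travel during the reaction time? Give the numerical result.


d = v * t
d = 7.43 * 0.34
d = 2.5262 m

2.5262 m


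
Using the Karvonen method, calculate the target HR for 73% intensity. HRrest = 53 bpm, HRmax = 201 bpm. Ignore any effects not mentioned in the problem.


Target = HRrest + pct*(HRmax - HRrest)
Heart rate reserve = HRmax - HRrest = 201 - 53 = 148 bpm
Fraction = 73% = 0.73
Target = 53 + 0.73 * 148
Target = 53 + 108.04 = 161.04 bpm

161.04 bpm


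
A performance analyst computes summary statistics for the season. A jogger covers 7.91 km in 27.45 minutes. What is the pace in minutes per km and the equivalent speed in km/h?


Pace = time / distance = 27.45 min / 7.91 km = 3.4703 min/km
Speed = distance / time_in_hours = 7.91 / 0.4575 hr
Speed = 17.2896 km/h

3.4703 min/km, 17.2896 km/h


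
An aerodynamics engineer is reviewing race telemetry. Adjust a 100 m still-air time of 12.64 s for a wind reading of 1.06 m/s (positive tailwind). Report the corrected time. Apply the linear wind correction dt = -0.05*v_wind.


dt = -0.05 * v_wind = -0.05 * 1.06 = -0.053 s
t_corrected = t_still + dt = 12.64 + (-0.053)
t_corrected = 12.587 s

12.587 s


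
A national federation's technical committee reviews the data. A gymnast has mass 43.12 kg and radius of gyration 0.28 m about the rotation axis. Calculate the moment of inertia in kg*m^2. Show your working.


I = m * k^2
I = 43.12 * 0.28^2
I = 43.12 * 0.0784 = 3.3806 kg*m^2

3.3806 kg*m^2


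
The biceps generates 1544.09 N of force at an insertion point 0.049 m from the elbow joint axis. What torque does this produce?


tau = F * d
tau = 1544.09 * 0.049
tau = 75.6604 N*m

75.6604 N*m


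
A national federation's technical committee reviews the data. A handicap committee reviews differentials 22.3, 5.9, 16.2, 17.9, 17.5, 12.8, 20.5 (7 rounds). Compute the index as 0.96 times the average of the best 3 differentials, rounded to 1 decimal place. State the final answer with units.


All differentials: 22.3, 5.9, 16.2, 17.9, 17.5, 12.8, 20.5
Sorted: 5.9, 12.8, 16.2, 17.5, 17.9, 20.5, 22.3
Best 3: 5.9, 12.8, 16.2
Average of best = 34.9 / 3 = 11.6333
Raw index = 11.6333 * 0.96 = 11.168
Handicap index = round(11.168, 1) = 11.2

11.2


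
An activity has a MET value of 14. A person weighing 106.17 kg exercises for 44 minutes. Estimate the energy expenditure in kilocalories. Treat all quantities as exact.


kcal = MET * mass * time_hr
Convert time: 44 min = 0.7333 hr
kcal = 14 * 106.17 * 0.7333
kcal = 1090.012 kcal

1090.012 kcal


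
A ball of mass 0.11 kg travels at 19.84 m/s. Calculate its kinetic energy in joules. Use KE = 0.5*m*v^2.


KE = 0.5 * m * v^2
KE = 0.5 * 0.11 * 19.84^2
KE = 0.5 * 0.11 * 393.6256 = 21.6494 J

21.6494 J


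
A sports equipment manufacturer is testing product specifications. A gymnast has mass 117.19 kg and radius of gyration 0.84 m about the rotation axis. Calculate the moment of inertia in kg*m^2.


I = m * k^2
I = 117.19 * 0.84^2
I = 117.19 * 0.7056 = 82.6893 kg*m^2

82.6893 kg*m^2


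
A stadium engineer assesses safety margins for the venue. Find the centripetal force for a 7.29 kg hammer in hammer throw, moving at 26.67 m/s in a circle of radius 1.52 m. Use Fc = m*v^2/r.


Fc = m * v^2 / r
v^2 = 26.67^2 = 711.2889
Fc = 7.29 * 711.2889 / 1.52
Fc = 5185.2961 / 1.52 = 3411.379 N

3411.379 N


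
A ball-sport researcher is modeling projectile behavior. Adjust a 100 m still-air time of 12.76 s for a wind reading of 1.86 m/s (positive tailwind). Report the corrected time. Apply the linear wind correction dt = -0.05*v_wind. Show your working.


dt = -0.05 * v_wind = -0.05 * 1.86 = -0.093 s
t_corrected = t_still + dt = 12.76 + (-0.093)
t_corrected = 12.667 s

12.667 s


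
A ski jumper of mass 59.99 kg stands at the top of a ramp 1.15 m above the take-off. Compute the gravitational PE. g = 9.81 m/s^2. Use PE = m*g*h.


PE = m * g * h
PE = 59.99 * 9.81 * 1.15
PE = 588.5019 * 1.15 = 676.7772 J

676.7772 J


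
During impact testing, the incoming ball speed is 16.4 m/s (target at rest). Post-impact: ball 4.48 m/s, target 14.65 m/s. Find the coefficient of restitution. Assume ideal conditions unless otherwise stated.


e = (v2_after - v1_after) / (v1_before - v2_before)
Numerator = 14.65 - 4.48 = 10.17
Denominator = 16.4 - 0 = 16.4
e = 10.17 / 16.4 = 0.6201

0.6201


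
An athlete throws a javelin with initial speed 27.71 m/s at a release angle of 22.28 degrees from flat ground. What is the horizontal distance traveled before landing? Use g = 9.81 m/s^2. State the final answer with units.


R = v^2 * sin(2*theta) / g
Convert angle to radians: theta = 22.28 deg = 0.3889 rad
sin(2*theta) = sin(0.7777) = 0.7017
R = 27.71^2 * 0.7017 / 9.81
R = 767.8441 * 0.7017 / 9.81 = 54.9197 m

54.9197 m


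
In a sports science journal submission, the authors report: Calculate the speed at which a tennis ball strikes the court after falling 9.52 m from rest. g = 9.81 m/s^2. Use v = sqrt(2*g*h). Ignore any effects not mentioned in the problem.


v = sqrt(2 * g * h)
v = sqrt(2 * 9.81 * 9.52)
v = sqrt(186.7824) = 13.6668 m/s

13.6668 m/s


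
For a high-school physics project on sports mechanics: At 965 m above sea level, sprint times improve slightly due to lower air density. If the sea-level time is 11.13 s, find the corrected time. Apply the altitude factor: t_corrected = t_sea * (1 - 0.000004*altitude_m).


Correction factor = 1 - 0.000004 * 965 = 0.99614
t_corrected = t_sea * factor = 11.13 * 0.99614
t_corrected = 11.087 s

11.087 s


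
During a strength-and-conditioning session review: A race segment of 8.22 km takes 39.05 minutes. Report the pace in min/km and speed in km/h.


Pace = time / distance = 39.05 min / 8.22 km = 4.7506 min/km
Speed = distance / time_in_hours = 8.22 / 0.6508 hr
Speed = 12.63 km/h

4.7506 min/km, 12.63 km/h


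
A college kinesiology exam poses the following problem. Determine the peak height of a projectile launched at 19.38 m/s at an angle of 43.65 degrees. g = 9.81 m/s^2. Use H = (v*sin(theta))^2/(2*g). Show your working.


H = (v*sin(theta))^2 / (2*g)
vy = v*sin(theta) = 19.38 * sin(43.65 deg) = 13.3771 m/s
H = vy^2 / (2*g) = 178.946 / (2*9.81)
H = 178.946 / 19.62 = 9.1206 m

9.1206 m


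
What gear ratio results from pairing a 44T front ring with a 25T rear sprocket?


GR = front_teeth / rear_teeth
GR = 44 / 25
GR = 1.76

1.76


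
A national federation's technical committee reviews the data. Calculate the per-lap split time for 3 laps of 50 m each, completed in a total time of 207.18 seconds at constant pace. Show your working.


Split time = total_time / n_laps = 207.18 / 3
Split time = 69.06 s per lap

69.06 s


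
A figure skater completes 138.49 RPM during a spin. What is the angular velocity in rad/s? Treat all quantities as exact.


omega = RPM * 2 * pi / 60
omega = 138.49 * 2 * 3.14159 / 60
omega = 870.1583 / 60 = 14.5026 rad/s

14.5026 rad/s


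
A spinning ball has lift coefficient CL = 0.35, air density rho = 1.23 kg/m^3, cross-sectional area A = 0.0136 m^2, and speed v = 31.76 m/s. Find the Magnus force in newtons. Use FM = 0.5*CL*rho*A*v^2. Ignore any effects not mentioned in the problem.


FM = 0.5 * CL * rho * A * v^2
FM = 0.5 * 0.35 * 1.23 * 0.0136 * 31.76^2
v^2 = 1008.6976
FM = 0.5 * 0.35 * 1.23 * 0.0136 * 1008.6976 = 2.9529 N

2.9529 N


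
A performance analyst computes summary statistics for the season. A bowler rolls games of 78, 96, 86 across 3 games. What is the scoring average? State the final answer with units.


Average = sum / n
Sum = 260
Average = 260 / 3 = 86.6667

86.6667


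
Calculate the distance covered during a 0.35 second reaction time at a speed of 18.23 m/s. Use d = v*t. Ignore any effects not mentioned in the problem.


d = v * t
d = 18.23 * 0.35
d = 6.3805 m

6.3805 m


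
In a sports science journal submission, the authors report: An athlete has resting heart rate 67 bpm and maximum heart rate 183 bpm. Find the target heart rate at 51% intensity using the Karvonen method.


Target = HRrest + pct*(HRmax - HRrest)
Heart rate reserve = HRmax - HRrest = 183 - 67 = 116 bpm
Fraction = 51% = 0.51
Target = 67 + 0.51 * 116
Target = 67 + 59.16 = 126.16 bpm

126.16 bpm


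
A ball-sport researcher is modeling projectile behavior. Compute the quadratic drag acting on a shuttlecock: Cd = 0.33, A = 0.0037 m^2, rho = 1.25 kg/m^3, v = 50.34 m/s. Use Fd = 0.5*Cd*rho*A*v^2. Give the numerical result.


Fd = 0.5 * Cd * rho * A * v^2
Fd = 0.5 * 0.33 * 1.25 * 0.0037 * 50.34^2
v^2 = 2534.1156
Fd = 0.5 * 0.33 * 1.25 * 0.0037 * 2534.1156 = 1.9338 N

1.9338 N


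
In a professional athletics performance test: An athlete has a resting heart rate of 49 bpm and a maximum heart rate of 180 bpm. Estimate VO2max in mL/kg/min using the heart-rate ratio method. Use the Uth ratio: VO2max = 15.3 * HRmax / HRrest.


VO2max = 15.3 * HRmax / HRrest
VO2max = 15.3 * 180 / 49
VO2max = 2754 / 49 = 56.2041 mL/kg/min

56.2041 mL/kg/min


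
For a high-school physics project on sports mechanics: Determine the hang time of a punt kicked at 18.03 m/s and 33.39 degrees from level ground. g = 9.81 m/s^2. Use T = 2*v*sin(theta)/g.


T = 2*v*sin(theta)/g
sin(theta) = sin(33.39 deg) = 0.5503
T = 2*18.03*0.5503 / 9.81
T = 19.8451 / 9.81 = 2.0229 s

2.0229 s


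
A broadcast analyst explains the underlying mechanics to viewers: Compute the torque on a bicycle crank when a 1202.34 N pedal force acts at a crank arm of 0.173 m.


tau = F * d
tau = 1202.34 * 0.173
tau = 208.0048 N*m

208.0048 N*m


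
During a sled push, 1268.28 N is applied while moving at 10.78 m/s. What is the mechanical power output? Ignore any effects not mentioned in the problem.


P = F * v
P = 1268.28 * 10.78
P = 13672.0584 W

13672.0584 W


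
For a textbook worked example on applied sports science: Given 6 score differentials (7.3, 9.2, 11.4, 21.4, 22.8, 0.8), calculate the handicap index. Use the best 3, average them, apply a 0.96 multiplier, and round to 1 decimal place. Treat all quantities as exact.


All differentials: 7.3, 9.2, 11.4, 21.4, 22.8, 0.8
Sorted: 0.8, 7.3, 9.2, 11.4, 21.4, 22.8
Best 3: 0.8, 7.3, 9.2
Average of best = 17.3 / 3 = 5.7667
Raw index = 5.7667 * 0.96 = 5.536
Handicap index = round(5.536, 1) = 5.5

5.5


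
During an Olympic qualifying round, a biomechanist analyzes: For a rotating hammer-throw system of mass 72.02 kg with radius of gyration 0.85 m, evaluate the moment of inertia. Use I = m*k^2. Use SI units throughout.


I = m * k^2
I = 72.02 * 0.85^2
I = 72.02 * 0.7225 = 52.0344 kg*m^2

52.0344 kg*m^2


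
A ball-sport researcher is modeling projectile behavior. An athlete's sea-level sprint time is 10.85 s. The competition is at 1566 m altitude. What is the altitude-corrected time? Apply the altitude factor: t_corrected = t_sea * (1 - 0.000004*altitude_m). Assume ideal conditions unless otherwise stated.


Correction factor = 1 - 0.000004 * 1566 = 0.993736
t_corrected = t_sea * factor = 10.85 * 0.993736
t_corrected = 10.782 s

10.782 s


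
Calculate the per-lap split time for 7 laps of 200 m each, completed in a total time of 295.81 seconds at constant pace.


Split time = total_time / n_laps = 295.81 / 7
Split time = 42.2586 s per lap

42.2586 s


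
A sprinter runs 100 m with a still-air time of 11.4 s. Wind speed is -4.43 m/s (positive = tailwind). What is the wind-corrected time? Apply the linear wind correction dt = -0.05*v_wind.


dt = -0.05 * v_wind = -0.05 * -4.43 = 0.2215 s
t_corrected = t_still + dt = 11.4 + (0.2215)
t_corrected = 11.6215 s

11.6215 s


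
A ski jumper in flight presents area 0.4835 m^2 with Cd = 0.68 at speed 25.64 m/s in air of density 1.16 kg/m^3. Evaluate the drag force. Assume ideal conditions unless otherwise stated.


Fd = 0.5 * Cd * rho * A * v^2
Fd = 0.5 * 0.68 * 1.16 * 0.4835 * 25.64^2
v^2 = 657.4096
Fd = 0.5 * 0.68 * 1.16 * 0.4835 * 657.4096 = 125.363 N

125.363 N


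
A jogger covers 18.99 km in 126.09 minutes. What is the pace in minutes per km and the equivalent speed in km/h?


Pace = time / distance = 126.09 min / 18.99 km = 6.6398 min/km
Speed = distance / time_in_hours = 18.99 / 2.1015 hr
Speed = 9.0364 km/h

6.6398 min/km, 9.0364 km/h


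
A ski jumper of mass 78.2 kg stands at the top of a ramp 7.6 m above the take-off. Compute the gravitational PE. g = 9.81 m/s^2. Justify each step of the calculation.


PE = m * g * h
PE = 78.2 * 9.81 * 7.6
PE = 767.142 * 7.6 = 5830.2792 J

5830.2792 J


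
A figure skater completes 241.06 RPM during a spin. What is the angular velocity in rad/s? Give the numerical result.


omega = RPM * 2 * pi / 60
omega = 241.06 * 2 * 3.14159 / 60
omega = 1514.6247 / 60 = 25.2437 rad/s

25.2437 rad/s


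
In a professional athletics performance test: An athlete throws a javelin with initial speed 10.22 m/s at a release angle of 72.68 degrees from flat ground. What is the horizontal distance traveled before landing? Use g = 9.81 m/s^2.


R = v^2 * sin(2*theta) / g
Convert angle to radians: theta = 72.68 deg = 1.2685 rad
sin(2*theta) = sin(2.537) = 0.5684
R = 10.22^2 * 0.5684 / 9.81
R = 104.4484 * 0.5684 / 9.81 = 6.052 m

6.052 m


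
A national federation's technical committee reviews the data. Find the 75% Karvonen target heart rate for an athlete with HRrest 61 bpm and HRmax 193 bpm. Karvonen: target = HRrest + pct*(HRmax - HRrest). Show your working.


Target = HRrest + pct*(HRmax - HRrest)
Heart rate reserve = HRmax - HRrest = 193 - 61 = 132 bpm
Fraction = 75% = 0.75
Target = 61 + 0.75 * 132
Target = 61 + 99 = 160 bpm

160 bpm


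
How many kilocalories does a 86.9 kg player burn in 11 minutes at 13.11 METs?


kcal = MET * mass * time_hr
Convert time: 11 min = 0.1833 hr
kcal = 13.11 * 86.9 * 0.1833
kcal = 208.8641 kcal

208.8641 kcal


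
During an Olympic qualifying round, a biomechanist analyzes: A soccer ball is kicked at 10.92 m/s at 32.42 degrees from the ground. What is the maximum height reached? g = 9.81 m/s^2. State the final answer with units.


H = (v*sin(theta))^2 / (2*g)
vy = v*sin(theta) = 10.92 * sin(32.42 deg) = 5.8544 m/s
H = vy^2 / (2*g) = 34.2745 / (2*9.81)
H = 34.2745 / 19.62 = 1.7469 m

1.7469 m


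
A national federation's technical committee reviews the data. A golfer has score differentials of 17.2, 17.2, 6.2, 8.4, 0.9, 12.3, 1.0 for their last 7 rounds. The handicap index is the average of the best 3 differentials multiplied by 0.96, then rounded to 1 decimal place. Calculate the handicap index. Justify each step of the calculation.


All differentials: 17.2, 17.2, 6.2, 8.4, 0.9, 12.3, 1.0
Sorted: 0.9, 1.0, 6.2, 8.4, 12.3, 17.2, 17.2
Best 3: 0.9, 1.0, 6.2
Average of best = 8.1 / 3 = 2.7
Raw index = 2.7 * 0.96 = 2.592
Handicap index = round(2.592, 1) = 2.6

2.6


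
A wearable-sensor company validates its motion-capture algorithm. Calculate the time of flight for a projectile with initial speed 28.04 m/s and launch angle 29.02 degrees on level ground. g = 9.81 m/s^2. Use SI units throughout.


T = 2*v*sin(theta)/g
sin(theta) = sin(29.02 deg) = 0.4851
T = 2*28.04*0.4851 / 9.81
T = 27.2052 / 9.81 = 2.7732 s

2.7732 s


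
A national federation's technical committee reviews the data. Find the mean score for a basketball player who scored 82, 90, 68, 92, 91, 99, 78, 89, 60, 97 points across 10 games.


Average = sum / n
Sum = 846
Average = 846 / 10 = 84.6

84.6


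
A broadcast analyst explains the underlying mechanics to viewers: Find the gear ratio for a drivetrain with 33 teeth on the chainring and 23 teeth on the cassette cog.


GR = front_teeth / rear_teeth
GR = 33 / 23
GR = 1.4348

1.4348


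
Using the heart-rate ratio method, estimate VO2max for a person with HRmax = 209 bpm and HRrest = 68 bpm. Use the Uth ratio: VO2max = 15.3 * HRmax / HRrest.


VO2max = 15.3 * HRmax / HRrest
VO2max = 15.3 * 209 / 68
VO2max = 3197.7 / 68 = 47.025 mL/kg/min

47.025 mL/kg/min


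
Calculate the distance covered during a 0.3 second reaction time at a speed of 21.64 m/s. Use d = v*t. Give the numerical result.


d = v * t
d = 21.64 * 0.3
d = 6.492 m

6.492 m


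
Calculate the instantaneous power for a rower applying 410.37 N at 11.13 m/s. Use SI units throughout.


P = F * v
P = 410.37 * 11.13
P = 4567.4181 W

4567.4181 W


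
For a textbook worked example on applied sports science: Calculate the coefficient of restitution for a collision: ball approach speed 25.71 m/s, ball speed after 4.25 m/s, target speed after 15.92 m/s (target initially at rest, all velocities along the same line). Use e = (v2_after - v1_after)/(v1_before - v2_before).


e = (v2_after - v1_after) / (v1_before - v2_before)
Numerator = 15.92 - 4.25 = 11.67
Denominator = 25.71 - 0 = 25.71
e = 11.67 / 25.71 = 0.4539

0.4539


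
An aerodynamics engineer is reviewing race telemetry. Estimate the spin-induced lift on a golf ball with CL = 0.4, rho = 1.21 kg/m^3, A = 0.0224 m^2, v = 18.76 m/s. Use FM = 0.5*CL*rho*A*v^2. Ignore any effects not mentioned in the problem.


FM = 0.5 * CL * rho * A * v^2
FM = 0.5 * 0.4 * 1.21 * 0.0224 * 18.76^2
v^2 = 351.9376
FM = 0.5 * 0.4 * 1.21 * 0.0224 * 351.9376 = 1.9078 N

1.9078 N


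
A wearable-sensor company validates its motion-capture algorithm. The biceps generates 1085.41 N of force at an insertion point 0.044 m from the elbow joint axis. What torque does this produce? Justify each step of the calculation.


tau = F * d
tau = 1085.41 * 0.044
tau = 47.758 N*m

47.758 N*m


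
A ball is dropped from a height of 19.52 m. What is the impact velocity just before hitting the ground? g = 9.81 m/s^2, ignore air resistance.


v = sqrt(2 * g * h)
v = sqrt(2 * 9.81 * 19.52)
v = sqrt(382.9824) = 19.5699 m/s

19.5699 m/s


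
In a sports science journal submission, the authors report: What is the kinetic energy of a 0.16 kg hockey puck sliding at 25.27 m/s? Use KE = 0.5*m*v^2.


KE = 0.5 * m * v^2
KE = 0.5 * 0.16 * 25.27^2
KE = 0.5 * 0.16 * 638.5729 = 51.0858 J

51.0858 J


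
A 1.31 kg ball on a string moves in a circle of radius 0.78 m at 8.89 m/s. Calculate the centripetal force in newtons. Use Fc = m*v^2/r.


Fc = m * v^2 / r
v^2 = 8.89^2 = 79.0321
Fc = 1.31 * 79.0321 / 0.78
Fc = 103.5321 / 0.78 = 132.7334 N

132.7334 N


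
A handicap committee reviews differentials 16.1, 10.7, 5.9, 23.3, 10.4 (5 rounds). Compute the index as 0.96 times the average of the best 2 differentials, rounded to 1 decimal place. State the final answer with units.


All differentials: 16.1, 10.7, 5.9, 23.3, 10.4
Sorted: 5.9, 10.4, 10.7, 16.1, 23.3
Best 2: 5.9, 10.4
Average of best = 16.3 / 2 = 8.15
Raw index = 8.15 * 0.96 = 7.824
Handicap index = round(7.824, 1) = 7.8

7.8


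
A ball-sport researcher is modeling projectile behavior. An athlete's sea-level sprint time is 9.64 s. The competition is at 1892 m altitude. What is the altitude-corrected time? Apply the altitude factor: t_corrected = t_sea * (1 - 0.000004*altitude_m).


Correction factor = 1 - 0.000004 * 1892 = 0.992432
t_corrected = t_sea * factor = 9.64 * 0.992432
t_corrected = 9.567 s

9.567 s


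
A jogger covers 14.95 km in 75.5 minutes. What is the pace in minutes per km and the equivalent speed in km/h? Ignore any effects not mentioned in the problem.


Pace = time / distance = 75.5 min / 14.95 km = 5.0502 min/km
Speed = distance / time_in_hours = 14.95 / 1.2583 hr
Speed = 11.8808 km/h

5.0502 min/km, 11.8808 km/h


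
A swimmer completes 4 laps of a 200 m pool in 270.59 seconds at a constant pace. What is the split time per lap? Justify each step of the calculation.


Split time = total_time / n_laps = 270.59 / 4
Split time = 67.6475 s per lap

67.6475 s


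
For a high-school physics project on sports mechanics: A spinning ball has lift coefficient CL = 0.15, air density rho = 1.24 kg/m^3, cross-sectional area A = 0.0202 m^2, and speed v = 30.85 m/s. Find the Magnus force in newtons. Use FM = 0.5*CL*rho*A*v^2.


FM = 0.5 * CL * rho * A * v^2
FM = 0.5 * 0.15 * 1.24 * 0.0202 * 30.85^2
v^2 = 951.7225
FM = 0.5 * 0.15 * 1.24 * 0.0202 * 951.7225 = 1.7879 N

1.7879 N


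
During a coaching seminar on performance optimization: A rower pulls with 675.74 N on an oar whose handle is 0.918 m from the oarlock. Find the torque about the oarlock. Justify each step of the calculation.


tau = F * d
tau = 675.74 * 0.918
tau = 620.3293 N*m

620.3293 N*m


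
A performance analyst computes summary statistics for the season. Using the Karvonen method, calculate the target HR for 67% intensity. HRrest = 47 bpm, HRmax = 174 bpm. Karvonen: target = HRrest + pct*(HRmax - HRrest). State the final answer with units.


Target = HRrest + pct*(HRmax - HRrest)
Heart rate reserve = HRmax - HRrest = 174 - 47 = 127 bpm
Fraction = 67% = 0.67
Target = 47 + 0.67 * 127
Target = 47 + 85.09 = 132.09 bpm

132.09 bpm


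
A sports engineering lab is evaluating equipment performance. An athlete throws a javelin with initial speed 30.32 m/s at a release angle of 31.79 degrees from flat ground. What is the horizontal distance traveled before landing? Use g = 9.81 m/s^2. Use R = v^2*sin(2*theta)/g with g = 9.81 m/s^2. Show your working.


R = v^2 * sin(2*theta) / g
Convert angle to radians: theta = 31.79 deg = 0.5548 rad
sin(2*theta) = sin(1.1097) = 0.8956
R = 30.32^2 * 0.8956 / 9.81
R = 919.3024 * 0.8956 / 9.81 = 83.9233 m

83.9233 m


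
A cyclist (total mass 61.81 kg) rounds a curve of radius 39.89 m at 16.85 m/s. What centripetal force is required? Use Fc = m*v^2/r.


Fc = m * v^2 / r
v^2 = 16.85^2 = 283.9225
Fc = 61.81 * 283.9225 / 39.89
Fc = 17549.2497 / 39.89 = 439.9411 N

439.9411 N


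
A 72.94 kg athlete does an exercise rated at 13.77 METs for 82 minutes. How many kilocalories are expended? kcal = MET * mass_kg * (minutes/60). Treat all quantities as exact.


kcal = MET * mass * time_hr
Convert time: 82 min = 1.3667 hr
kcal = 13.77 * 72.94 * 1.3667
kcal = 1372.6579 kcal

1372.6579 kcal


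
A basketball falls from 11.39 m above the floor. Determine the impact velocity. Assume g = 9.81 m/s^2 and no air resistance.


v = sqrt(2 * g * h)
v = sqrt(2 * 9.81 * 11.39)
v = sqrt(223.4718) = 14.949 m/s

14.949 m/s


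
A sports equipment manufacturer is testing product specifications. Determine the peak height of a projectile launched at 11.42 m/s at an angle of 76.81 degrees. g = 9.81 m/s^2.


H = (v*sin(theta))^2 / (2*g)
vy = v*sin(theta) = 11.42 * sin(76.81 deg) = 11.1187 m/s
H = vy^2 / (2*g) = 123.6261 / (2*9.81)
H = 123.6261 / 19.62 = 6.301 m

6.301 m


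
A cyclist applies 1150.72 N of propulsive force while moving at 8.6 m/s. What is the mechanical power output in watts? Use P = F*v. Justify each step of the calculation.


P = F * v
P = 1150.72 * 8.6
P = 9896.192 W

9896.192 W


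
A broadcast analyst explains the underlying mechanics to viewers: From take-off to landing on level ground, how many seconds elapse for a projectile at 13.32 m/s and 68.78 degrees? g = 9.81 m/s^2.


T = 2*v*sin(theta)/g
sin(theta) = sin(68.78 deg) = 0.9322
T = 2*13.32*0.9322 / 9.81
T = 24.8337 / 9.81 = 2.5315 s

2.5315 s


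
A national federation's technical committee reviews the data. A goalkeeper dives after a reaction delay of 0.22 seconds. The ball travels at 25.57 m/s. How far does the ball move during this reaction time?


d = v * t
d = 25.57 * 0.22
d = 5.6254 m

5.6254 m


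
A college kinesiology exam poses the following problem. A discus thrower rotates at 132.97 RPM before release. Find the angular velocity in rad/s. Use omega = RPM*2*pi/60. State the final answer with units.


omega = RPM * 2 * pi / 60
omega = 132.97 * 2 * 3.14159 / 60
omega = 835.4752 / 60 = 13.9246 rad/s

13.9246 rad/s


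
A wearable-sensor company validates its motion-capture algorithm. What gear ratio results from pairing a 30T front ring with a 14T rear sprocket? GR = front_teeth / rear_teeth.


GR = front_teeth / rear_teeth
GR = 30 / 14
GR = 2.1429

2.1429


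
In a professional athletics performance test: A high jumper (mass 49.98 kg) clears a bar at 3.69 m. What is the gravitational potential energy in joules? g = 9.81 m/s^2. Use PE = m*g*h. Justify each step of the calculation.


PE = m * g * h
PE = 49.98 * 9.81 * 3.69
PE = 490.3038 * 3.69 = 1809.221 J

1809.221 J


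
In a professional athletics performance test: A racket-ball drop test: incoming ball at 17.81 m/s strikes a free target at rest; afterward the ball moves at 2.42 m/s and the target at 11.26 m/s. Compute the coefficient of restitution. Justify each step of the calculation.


e = (v2_after - v1_after) / (v1_before - v2_before)
Numerator = 11.26 - 2.42 = 8.84
Denominator = 17.81 - 0 = 17.81
e = 8.84 / 17.81 = 0.4964

0.4964


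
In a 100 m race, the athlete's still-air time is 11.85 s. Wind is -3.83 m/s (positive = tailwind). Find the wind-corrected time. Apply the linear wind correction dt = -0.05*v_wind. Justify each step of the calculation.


dt = -0.05 * v_wind = -0.05 * -3.83 = 0.1915 s
t_corrected = t_still + dt = 11.85 + (0.1915)
t_corrected = 12.0415 s

12.0415 s


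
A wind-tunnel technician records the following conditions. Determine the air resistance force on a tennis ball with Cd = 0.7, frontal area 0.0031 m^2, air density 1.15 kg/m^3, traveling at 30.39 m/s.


Fd = 0.5 * Cd * rho * A * v^2
Fd = 0.5 * 0.7 * 1.15 * 0.0031 * 30.39^2
v^2 = 923.5521
Fd = 0.5 * 0.7 * 1.15 * 0.0031 * 923.5521 = 1.1524 N

1.1524 N


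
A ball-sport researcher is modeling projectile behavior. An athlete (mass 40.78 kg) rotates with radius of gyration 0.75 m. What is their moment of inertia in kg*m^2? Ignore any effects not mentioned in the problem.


I = m * k^2
I = 40.78 * 0.75^2
I = 40.78 * 0.5625 = 22.9387 kg*m^2

22.9387 kg*m^2


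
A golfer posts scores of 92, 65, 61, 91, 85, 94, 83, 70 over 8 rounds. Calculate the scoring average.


Average = sum / n
Sum = 641
Average = 641 / 8 = 80.125

80.125
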